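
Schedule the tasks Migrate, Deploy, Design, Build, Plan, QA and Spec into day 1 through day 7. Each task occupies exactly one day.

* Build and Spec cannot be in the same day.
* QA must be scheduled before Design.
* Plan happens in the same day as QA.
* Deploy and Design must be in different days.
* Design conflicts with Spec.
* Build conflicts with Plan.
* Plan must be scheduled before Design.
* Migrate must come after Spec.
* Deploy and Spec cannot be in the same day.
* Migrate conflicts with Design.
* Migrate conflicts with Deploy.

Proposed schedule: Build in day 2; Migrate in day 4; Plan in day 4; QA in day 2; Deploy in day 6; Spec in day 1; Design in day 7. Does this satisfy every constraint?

Migrate must come after Spec — holds.
Deploy and Spec cannot be in the same day — holds.
Migrate conflicts with Design — holds.
Plan happens in the same day as QA — violated.
Plan must be scheduled before Design — holds.
Build conflicts with Plan — holds.
QA must be scheduled before Design — holds.
Deploy and Design must be in different days — holds.
Migrate conflicts with Deploy — holds.
Build and Spec cannot be in the same day — holds.
Design conflicts with Spec — holds.

No — it violates: Plan happens in the same day as QA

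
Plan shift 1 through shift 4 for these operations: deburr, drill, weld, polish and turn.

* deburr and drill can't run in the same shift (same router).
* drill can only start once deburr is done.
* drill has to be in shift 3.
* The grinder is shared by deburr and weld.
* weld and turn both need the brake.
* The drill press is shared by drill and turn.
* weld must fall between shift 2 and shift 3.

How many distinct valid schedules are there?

32

Splitting on deburr: it can be shift 1 (20), shift 2 (12). Listing each branch's schedules as (drill, weld, polish, turn) by shift number:
deburr=shift 1: (3,2,1,1) (3,2,1,4) (3,2,2,1) (3,2,2,4) (3,2,3,1) (3,2,3,4) (3,2,4,1) (3,2,4,4) (3,3,1,1) (3,3,1,2) (3,3,1,4) (3,3,2,1) (3,3,2,2) (3,3,2,4) (3,3,3,1) (3,3,3,2) (3,3,3,4) (3,3,4,1) (3,3,4,2) (3,3,4,4) — 20.
deburr=shift 2: (3,3,1,1) (3,3,1,2) (3,3,1,4) (3,3,2,1) (3,3,2,2) (3,3,2,4) (3,3,3,1) (3,3,3,2) (3,3,3,4) (3,3,4,1) (3,3,4,2) (3,3,4,4) — 12.
Summing: 20 + 12 = 32.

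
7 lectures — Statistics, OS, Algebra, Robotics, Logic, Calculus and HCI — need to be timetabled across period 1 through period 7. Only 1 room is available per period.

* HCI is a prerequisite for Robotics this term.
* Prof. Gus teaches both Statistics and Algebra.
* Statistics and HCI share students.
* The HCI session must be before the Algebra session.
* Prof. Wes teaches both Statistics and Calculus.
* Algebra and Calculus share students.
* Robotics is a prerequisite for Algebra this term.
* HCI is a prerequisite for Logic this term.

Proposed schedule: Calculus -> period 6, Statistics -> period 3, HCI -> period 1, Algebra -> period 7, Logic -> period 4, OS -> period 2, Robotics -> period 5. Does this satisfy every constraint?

Yes

The HCI session must be before the Algebra session — holds.
HCI is a prerequisite for Logic this term — holds.
Prof. Gus teaches both Statistics and Algebra — holds.
Statistics and HCI share students — holds.
Robotics is a prerequisite for Algebra this term — holds.
Prof. Wes teaches both Statistics and Calculus — holds.
Only 1 room is available per period — holds.
HCI is a prerequisite for Robotics this term — holds.
Algebra and Calculus share students — holds.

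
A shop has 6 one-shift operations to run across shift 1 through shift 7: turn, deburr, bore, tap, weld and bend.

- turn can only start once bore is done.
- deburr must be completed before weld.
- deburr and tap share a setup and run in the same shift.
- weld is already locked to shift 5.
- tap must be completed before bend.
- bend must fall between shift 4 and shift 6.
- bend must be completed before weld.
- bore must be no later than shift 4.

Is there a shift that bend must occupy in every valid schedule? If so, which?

shift 4

Bend is available from shift 4; bend's own window allows nothing later than shift 6; downstream work caps bend at shift 4.
So bend is pinned to shift 4.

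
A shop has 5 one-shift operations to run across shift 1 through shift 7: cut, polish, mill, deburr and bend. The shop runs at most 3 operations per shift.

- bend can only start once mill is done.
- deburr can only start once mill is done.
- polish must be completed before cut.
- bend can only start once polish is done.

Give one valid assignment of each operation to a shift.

deburr -> shift 2, mill -> shift 1, polish -> shift 1, bend -> shift 2, cut -> shift 2

Checking: polish(shift 1) before bend(shift 2); mill(shift 1) before deburr(shift 2); mill(shift 1) before bend(shift 2); polish(shift 1) before cut(shift 2); max 3 per shift (cap 3).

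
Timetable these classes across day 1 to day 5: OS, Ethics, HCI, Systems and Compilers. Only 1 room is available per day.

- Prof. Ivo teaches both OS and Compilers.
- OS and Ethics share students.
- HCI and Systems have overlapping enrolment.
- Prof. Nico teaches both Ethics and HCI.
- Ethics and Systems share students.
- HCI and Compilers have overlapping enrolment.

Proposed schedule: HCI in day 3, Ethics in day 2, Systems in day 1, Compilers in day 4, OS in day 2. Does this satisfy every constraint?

Ethics and Systems share students — holds.
HCI and Systems have overlapping enrolment — holds.
HCI and Compilers have overlapping enrolment — holds.
Prof. Nico teaches both Ethics and HCI — holds.
Prof. Ivo teaches both OS and Compilers — holds.
Only 1 room is available per day — violated.
OS and Ethics share students — violated.

No — it violates: OS and Ethics share students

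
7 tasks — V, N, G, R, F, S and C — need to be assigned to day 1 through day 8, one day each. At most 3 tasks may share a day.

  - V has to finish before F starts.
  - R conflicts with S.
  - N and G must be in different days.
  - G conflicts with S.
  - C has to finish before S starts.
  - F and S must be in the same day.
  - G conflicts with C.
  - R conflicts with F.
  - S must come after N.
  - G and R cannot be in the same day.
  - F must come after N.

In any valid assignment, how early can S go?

Precedence pushes S to at least day 2.
S at day 2 is achievable: V=day 1; F=day 2; R=day 4; G=day 3; C=day 1; S=day 2; N=day 1.

day 2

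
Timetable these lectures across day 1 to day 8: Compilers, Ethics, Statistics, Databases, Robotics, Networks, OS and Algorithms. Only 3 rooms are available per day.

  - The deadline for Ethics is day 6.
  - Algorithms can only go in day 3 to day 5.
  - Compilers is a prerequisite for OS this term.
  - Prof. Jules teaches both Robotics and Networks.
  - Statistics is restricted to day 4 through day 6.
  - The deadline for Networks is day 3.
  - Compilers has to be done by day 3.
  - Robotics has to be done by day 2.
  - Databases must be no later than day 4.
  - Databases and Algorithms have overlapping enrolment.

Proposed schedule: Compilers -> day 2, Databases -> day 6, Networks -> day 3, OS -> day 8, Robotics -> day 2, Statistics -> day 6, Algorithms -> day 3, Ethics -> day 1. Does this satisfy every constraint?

No. Databases must be no later than day 4 is not satisfied.

Robotics has to be done by day 2 — holds.
Compilers has to be done by day 3 — holds.
Prof. Jules teaches both Robotics and Networks — holds.
Databases and Algorithms have overlapping enrolment — holds.
Only 3 rooms are available per day — holds.
The deadline for Networks is day 3 — holds.
Statistics is restricted to day 4 through day 6 — holds.
The deadline for Ethics is day 6 — holds.
Algorithms can only go in day 3 to day 5 — holds.
Databases must be no later than day 4 — violated.
Compilers is a prerequisite for OS this term — holds.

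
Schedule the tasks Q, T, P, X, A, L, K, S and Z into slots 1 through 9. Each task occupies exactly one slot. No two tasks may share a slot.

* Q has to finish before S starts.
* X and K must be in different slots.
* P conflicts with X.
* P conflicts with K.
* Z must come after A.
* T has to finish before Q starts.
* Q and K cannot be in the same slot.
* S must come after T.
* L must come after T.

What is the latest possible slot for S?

Precedence pushes S to at least 3.
S at 9 is achievable: Z=5, Q=2, S=9, L=4, P=6, K=8, X=7, T=1, A=3.

9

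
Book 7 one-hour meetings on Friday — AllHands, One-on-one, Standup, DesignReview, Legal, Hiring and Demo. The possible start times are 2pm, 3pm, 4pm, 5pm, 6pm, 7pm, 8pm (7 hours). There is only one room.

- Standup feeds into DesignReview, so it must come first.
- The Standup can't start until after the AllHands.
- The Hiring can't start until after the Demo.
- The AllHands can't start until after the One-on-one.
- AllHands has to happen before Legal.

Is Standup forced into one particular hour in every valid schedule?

Standup can be 4pm (e.g. Standup=4pm; DesignReview=5pm; AllHands=3pm; Legal=6pm; One-on-one=2pm; Hiring=8pm; Demo=7pm) or 5pm (e.g. Hiring -> 8pm; Legal -> 4pm; Standup -> 5pm; Demo -> 7pm; AllHands -> 3pm; DesignReview -> 6pm; One-on-one -> 2pm).

No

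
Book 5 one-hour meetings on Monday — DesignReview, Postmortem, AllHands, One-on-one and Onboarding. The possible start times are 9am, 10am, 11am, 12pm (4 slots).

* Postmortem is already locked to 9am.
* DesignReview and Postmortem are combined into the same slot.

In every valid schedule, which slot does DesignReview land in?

9am

DesignReview must be in the same slot as Postmortem, which can't be after 9am, so DesignReview is at most 9am.
So DesignReview is pinned to 9am.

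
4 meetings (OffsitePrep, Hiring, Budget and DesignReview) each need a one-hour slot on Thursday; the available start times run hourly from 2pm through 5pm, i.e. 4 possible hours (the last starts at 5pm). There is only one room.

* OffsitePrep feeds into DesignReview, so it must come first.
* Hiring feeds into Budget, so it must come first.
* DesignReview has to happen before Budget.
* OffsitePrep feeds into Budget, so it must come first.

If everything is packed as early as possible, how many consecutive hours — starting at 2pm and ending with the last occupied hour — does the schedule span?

The precedence chain requires at least 3 distinct hours.
With at most 1 per hour and 4 meetings, at least 4 hours are needed.
4 works (last occupied hour: 5pm): for example OffsitePrep=2pm, Hiring=4pm, Budget=5pm, DesignReview=3pm.

4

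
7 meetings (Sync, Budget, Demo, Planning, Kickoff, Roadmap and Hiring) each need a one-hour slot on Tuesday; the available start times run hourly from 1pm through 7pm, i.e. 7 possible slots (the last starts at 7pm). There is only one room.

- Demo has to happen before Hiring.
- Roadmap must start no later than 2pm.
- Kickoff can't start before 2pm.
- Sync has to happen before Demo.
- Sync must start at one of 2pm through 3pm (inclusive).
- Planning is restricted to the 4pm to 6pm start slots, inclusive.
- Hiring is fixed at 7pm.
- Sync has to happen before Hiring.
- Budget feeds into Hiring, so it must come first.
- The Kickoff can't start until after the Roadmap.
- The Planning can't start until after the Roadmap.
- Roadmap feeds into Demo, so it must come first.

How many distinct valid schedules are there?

36

Splitting on Sync: it can be 2pm (18), 3pm (18). Listing each branch's schedules as (Budget, Demo, Planning, Kickoff, Roadmap, Hiring):
Sync=2pm: (3pm,4pm,5pm,6pm,1pm,7pm) (3pm,4pm,6pm,5pm,1pm,7pm) (3pm,5pm,4pm,6pm,1pm,7pm) (3pm,5pm,6pm,4pm,1pm,7pm) (3pm,6pm,4pm,5pm,1pm,7pm) (3pm,6pm,5pm,4pm,1pm,7pm) (4pm,3pm,5pm,6pm,1pm,7pm) (4pm,3pm,6pm,5pm,1pm,7pm) (4pm,5pm,6pm,3pm,1pm,7pm) (4pm,6pm,5pm,3pm,1pm,7pm) (5pm,3pm,4pm,6pm,1pm,7pm) (5pm,3pm,6pm,4pm,1pm,7pm) (5pm,4pm,6pm,3pm,1pm,7pm) (5pm,6pm,4pm,3pm,1pm,7pm) (6pm,3pm,4pm,5pm,1pm,7pm) (6pm,3pm,5pm,4pm,1pm,7pm) (6pm,4pm,5pm,3pm,1pm,7pm) (6pm,5pm,4pm,3pm,1pm,7pm) — 18.
Sync=3pm: (1pm,4pm,5pm,6pm,2pm,7pm) (1pm,4pm,6pm,5pm,2pm,7pm) (1pm,5pm,4pm,6pm,2pm,7pm) (1pm,5pm,6pm,4pm,2pm,7pm) (1pm,6pm,4pm,5pm,2pm,7pm) (1pm,6pm,5pm,4pm,2pm,7pm) (2pm,4pm,5pm,6pm,1pm,7pm) (2pm,4pm,6pm,5pm,1pm,7pm) (2pm,5pm,4pm,6pm,1pm,7pm) (2pm,5pm,6pm,4pm,1pm,7pm) (2pm,6pm,4pm,5pm,1pm,7pm) (2pm,6pm,5pm,4pm,1pm,7pm) (4pm,5pm,6pm,2pm,1pm,7pm) (4pm,6pm,5pm,2pm,1pm,7pm) (5pm,4pm,6pm,2pm,1pm,7pm) (5pm,6pm,4pm,2pm,1pm,7pm) (6pm,4pm,5pm,2pm,1pm,7pm) (6pm,5pm,4pm,2pm,1pm,7pm) — 18.
Summing: 18 + 18 = 36.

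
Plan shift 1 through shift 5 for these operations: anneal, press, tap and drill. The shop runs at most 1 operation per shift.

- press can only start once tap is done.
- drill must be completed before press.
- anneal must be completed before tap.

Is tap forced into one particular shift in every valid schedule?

No

tap can be shift 2 (e.g. drill=shift 3; anneal=shift 1; press=shift 4; tap=shift 2) or shift 3 (e.g. drill in shift 2; press in shift 4; anneal in shift 1; tap in shift 3).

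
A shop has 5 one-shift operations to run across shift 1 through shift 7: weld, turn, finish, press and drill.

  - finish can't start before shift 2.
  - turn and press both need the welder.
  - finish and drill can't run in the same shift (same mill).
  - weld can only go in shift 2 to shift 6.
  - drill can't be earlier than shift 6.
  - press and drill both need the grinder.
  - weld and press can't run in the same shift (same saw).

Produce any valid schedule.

press=shift 3, turn=shift 1, finish=shift 2, weld=shift 2, drill=shift 6

Checking: turn(shift 1) != press(shift 3); weld(shift 2) != press(shift 3); press(shift 3) != drill(shift 6); finish(shift 2) != drill(shift 6); weld=shift 2 in [shift 2,shift 6]; drill=shift 6 in [shift 6,shift 7]; finish=shift 2 in [shift 2,shift 7].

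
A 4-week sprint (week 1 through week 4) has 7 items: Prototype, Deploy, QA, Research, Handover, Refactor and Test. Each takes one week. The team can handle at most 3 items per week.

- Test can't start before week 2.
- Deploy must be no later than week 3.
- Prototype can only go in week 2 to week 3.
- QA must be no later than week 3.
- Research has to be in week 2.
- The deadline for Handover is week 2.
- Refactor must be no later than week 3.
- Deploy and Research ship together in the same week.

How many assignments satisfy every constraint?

Splitting on Prototype: it can be week 2 (8), week 3 (26). Listing each branch's schedules as (Deploy, QA, Research, Handover, Refactor, Test) by week number:
Prototype=week 2: (2,1,2,1,1,3) (2,1,2,1,1,4) (2,1,2,1,3,3) (2,1,2,1,3,4) (2,3,2,1,1,3) (2,3,2,1,1,4) (2,3,2,1,3,3) (2,3,2,1,3,4) — 8.
Prototype=week 3: (2,1,2,1,1,2) (2,1,2,1,1,3) (2,1,2,1,1,4) (2,1,2,1,2,3) (2,1,2,1,2,4) (2,1,2,1,3,2) (2,1,2,1,3,3) (2,1,2,1,3,4) (2,1,2,2,1,3) (2,1,2,2,1,4) (2,1,2,2,3,3) (2,1,2,2,3,4) (2,2,2,1,1,3) (2,2,2,1,1,4) (2,2,2,1,3,3) (2,2,2,1,3,4) (2,3,2,1,1,2) (2,3,2,1,1,3) (2,3,2,1,1,4) (2,3,2,1,2,3) (2,3,2,1,2,4) (2,3,2,1,3,2) (2,3,2,1,3,4) (2,3,2,2,1,3) (2,3,2,2,1,4) (2,3,2,2,3,4) — 26.
Summing: 8 + 26 = 34.

34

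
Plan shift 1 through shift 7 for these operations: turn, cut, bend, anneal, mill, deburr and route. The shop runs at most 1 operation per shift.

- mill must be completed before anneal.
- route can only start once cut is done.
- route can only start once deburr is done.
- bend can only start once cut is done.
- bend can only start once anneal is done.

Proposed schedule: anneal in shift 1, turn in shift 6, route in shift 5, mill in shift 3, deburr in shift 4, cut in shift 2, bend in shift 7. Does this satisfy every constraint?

route can only start once deburr is done — holds.
bend can only start once cut is done — holds.
route can only start once cut is done — holds.
mill must be completed before anneal — violated.
The shop runs at most 1 operation per shift — holds.
bend can only start once anneal is done — holds.

No — it violates: mill must be completed before anneal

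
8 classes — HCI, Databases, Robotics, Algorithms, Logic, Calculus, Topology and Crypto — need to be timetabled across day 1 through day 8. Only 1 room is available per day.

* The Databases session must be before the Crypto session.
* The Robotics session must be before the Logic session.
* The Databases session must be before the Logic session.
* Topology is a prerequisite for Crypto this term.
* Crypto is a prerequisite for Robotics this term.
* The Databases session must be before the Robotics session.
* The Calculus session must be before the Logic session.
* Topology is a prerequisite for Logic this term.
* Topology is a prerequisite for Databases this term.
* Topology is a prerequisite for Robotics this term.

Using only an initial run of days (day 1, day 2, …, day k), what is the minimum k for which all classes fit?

The precedence chain requires at least 5 distinct days.
With at most 1 per day and 8 classes, at least 8 days are needed.
8 works (last occupied day: day 8): for example HCI=day 7; Logic=day 6; Topology=day 1; Crypto=day 3; Algorithms=day 8; Databases=day 2; Calculus=day 5; Robotics=day 4.

8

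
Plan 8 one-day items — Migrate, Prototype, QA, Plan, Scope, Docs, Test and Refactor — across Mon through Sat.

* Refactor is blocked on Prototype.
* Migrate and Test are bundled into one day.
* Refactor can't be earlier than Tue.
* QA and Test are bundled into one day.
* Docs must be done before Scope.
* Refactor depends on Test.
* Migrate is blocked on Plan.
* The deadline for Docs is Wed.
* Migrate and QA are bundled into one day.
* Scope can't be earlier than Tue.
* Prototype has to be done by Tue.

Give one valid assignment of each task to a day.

Docs=Mon; Migrate=Tue; Scope=Tue; Prototype=Mon; Plan=Mon; Refactor=Wed; Test=Tue; QA=Tue

Checking: Test(Tue) before Refactor(Wed); Docs(Mon) before Scope(Tue); Plan(Mon) before Migrate(Tue); Prototype(Mon) before Refactor(Wed); Migrate = Test = Tue; QA = Test = Tue; Migrate = QA = Tue; Docs=Mon in [Mon,Wed]; Refactor=Wed in [Tue,Sat]; Prototype=Mon in [Mon,Tue]; Scope=Tue in [Tue,Sat].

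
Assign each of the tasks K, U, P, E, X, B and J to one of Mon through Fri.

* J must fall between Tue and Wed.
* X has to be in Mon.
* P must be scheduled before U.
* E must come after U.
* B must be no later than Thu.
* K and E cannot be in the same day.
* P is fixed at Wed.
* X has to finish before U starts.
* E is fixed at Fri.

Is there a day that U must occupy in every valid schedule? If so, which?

P is fixed at Wed and must come before U, so U is at least Thu.
E is fixed at Fri and must come after U, so U is at most Thu.
So U must be Thu.

Thu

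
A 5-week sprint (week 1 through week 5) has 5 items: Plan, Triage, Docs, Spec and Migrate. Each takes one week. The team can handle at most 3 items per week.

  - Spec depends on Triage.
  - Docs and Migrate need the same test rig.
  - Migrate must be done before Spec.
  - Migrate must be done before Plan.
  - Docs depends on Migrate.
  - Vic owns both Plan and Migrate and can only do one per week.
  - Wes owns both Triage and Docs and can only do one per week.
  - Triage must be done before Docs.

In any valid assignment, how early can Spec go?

week 2

Precedence pushes Spec to at least week 2.
Spec at week 2 is achievable: Migrate -> week 1; Docs -> week 2; Triage -> week 1; Spec -> week 2; Plan -> week 2.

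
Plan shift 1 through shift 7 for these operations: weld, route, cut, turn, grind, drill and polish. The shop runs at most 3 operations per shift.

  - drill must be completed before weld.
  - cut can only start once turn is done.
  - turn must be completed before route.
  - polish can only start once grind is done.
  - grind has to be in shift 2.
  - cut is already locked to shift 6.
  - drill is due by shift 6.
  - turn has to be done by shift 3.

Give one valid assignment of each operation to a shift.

turn in shift 1, cut in shift 6, drill in shift 1, route in shift 2, grind in shift 2, polish in shift 3, weld in shift 2

Checking: turn(shift 1) before cut(shift 6); drill(shift 1) before weld(shift 2); grind(shift 2) before polish(shift 3); turn(shift 1) before route(shift 2); cut=shift 6 in [shift 6,shift 6]; turn=shift 1 in [shift 1,shift 3]; drill=shift 1 in [shift 1,shift 6]; grind=shift 2 in [shift 2,shift 2]; max 3 per shift (cap 3).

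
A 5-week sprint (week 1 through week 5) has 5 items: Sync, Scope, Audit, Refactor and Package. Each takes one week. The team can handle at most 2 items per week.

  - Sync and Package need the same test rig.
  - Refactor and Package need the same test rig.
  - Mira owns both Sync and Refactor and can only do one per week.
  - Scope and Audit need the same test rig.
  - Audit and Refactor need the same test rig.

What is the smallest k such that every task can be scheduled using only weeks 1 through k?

With at most 2 per week and 5 tasks, at least 3 weeks are needed.
3 works (last occupied week: week 3): for example Audit=week 2, Refactor=week 3, Package=week 2, Sync=week 1, Scope=week 1.

3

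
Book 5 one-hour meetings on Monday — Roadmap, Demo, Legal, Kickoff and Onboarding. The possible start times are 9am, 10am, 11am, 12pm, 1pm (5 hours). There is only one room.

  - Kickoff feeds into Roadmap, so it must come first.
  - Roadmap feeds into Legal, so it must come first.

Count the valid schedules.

20

Splitting on Roadmap: it can be 10am (6), 11am (8), 12pm (6). Listing each branch's schedules as (Demo, Legal, Kickoff, Onboarding):
Roadmap=10am: (11am,12pm,9am,1pm) (11am,1pm,9am,12pm) (12pm,11am,9am,1pm) (12pm,1pm,9am,11am) (1pm,11am,9am,12pm) (1pm,12pm,9am,11am) — 6.
Roadmap=11am: (9am,12pm,10am,1pm) (9am,1pm,10am,12pm) (10am,12pm,9am,1pm) (10am,1pm,9am,12pm) (12pm,1pm,9am,10am) (12pm,1pm,10am,9am) (1pm,12pm,9am,10am) (1pm,12pm,10am,9am) — 8.
Roadmap=12pm: (9am,1pm,10am,11am) (9am,1pm,11am,10am) (10am,1pm,9am,11am) (10am,1pm,11am,9am) (11am,1pm,9am,10am) (11am,1pm,10am,9am) — 6.
Summing: 6 + 8 + 6 = 20.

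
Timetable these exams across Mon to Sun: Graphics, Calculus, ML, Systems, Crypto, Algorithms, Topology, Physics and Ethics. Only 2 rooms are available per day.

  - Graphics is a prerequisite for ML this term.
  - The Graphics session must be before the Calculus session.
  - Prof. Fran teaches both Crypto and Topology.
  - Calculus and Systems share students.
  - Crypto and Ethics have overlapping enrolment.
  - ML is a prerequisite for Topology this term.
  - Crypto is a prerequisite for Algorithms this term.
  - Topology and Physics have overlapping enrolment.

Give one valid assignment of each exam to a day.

Topology in Wed, Ethics in Fri, Systems in Thu, Algorithms in Wed, Physics in Thu, Graphics in Mon, Crypto in Mon, ML in Tue, Calculus in Tue

Checking: ML(Tue) before Topology(Wed); Crypto(Mon) before Algorithms(Wed); Graphics(Mon) before Calculus(Tue); Graphics(Mon) before ML(Tue); Crypto(Mon) != Topology(Wed); Topology(Wed) != Physics(Thu); Crypto(Mon) != Ethics(Fri); Calculus(Tue) != Systems(Thu); max 2 per day (cap 2).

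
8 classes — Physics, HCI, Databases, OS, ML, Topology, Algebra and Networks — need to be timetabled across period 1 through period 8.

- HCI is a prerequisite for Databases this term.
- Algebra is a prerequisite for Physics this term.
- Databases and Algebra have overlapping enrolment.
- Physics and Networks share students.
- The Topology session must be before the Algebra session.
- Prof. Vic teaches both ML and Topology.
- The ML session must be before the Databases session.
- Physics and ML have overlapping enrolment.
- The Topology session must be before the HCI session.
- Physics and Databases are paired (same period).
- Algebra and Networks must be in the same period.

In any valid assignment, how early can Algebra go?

period 2

Precedence pushes Algebra to at least period 2; downstream work caps Algebra at period 7.
Algebra at period 2 is achievable: Algebra -> period 2, Physics -> period 3, Networks -> period 2, ML -> period 2, Databases -> period 3, Topology -> period 1, OS -> period 1, HCI -> period 2.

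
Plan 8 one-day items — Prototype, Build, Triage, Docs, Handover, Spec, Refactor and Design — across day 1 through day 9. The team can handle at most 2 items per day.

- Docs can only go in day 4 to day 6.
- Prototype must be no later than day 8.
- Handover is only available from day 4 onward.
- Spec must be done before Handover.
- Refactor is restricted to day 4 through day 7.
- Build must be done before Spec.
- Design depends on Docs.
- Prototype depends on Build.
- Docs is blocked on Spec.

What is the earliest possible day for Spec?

Precedence pushes Spec to at least day 2; downstream work caps Spec at day 5.
Spec at day 2 is achievable: Build in day 1, Refactor in day 4, Design in day 5, Spec in day 2, Prototype in day 2, Docs in day 4, Triage in day 1, Handover in day 5.

day 2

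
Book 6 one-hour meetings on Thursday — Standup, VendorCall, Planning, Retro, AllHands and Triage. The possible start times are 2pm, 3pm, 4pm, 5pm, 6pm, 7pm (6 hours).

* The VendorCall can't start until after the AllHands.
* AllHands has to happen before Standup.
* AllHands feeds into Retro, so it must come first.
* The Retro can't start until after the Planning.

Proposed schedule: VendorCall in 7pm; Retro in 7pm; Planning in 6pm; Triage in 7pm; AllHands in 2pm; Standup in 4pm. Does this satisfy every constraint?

The Retro can't start until after the Planning — holds.
AllHands feeds into Retro, so it must come first — holds.
The VendorCall can't start until after the AllHands — holds.
AllHands has to happen before Standup — holds.

Yes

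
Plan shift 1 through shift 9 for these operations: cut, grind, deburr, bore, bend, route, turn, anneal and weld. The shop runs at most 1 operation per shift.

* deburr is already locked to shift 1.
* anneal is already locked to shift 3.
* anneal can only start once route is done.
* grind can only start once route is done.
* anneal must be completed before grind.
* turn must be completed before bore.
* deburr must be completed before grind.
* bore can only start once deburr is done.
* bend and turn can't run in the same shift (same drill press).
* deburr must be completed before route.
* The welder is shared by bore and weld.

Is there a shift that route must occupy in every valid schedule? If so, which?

deburr is fixed at shift 1 and must come before route, so route is at least shift 2.
anneal is fixed at shift 3 and must come after route, so route is at most shift 2.
So route must be shift 2.

shift 2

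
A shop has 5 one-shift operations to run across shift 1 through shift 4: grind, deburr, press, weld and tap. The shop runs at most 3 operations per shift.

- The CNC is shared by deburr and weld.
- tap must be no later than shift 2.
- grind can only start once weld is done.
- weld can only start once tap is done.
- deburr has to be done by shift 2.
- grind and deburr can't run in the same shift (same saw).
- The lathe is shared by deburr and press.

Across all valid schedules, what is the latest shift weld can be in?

Precedence pushes weld to at least shift 2; downstream work caps weld at shift 3.
weld at shift 3 is achievable: grind -> shift 4, press -> shift 2, deburr -> shift 1, weld -> shift 3, tap -> shift 1.

shift 3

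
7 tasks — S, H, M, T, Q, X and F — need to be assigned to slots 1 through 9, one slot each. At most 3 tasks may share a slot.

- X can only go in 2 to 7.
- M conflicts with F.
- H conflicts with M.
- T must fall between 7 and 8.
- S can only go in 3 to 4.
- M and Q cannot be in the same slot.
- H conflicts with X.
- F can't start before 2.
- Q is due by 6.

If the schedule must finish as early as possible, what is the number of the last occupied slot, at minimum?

With at most 3 per slot and 7 tasks, at least 3 slots are needed.
T can't be placed before 7, so the schedule must run through at least slot 7.
7 works (last occupied slot: 7): for example X in 2; S in 3; Q in 1; H in 1; F in 2; M in 3; T in 7.

7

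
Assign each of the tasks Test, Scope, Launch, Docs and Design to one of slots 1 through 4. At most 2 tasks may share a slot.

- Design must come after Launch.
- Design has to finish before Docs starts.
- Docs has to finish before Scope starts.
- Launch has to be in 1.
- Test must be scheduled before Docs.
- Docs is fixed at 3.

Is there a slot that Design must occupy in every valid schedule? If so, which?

Launch is fixed at 1 and must come before Design, so Design is at least 2.
Docs is fixed at 3 and must come after Design, so Design is at most 2.
So Design must be 2.

2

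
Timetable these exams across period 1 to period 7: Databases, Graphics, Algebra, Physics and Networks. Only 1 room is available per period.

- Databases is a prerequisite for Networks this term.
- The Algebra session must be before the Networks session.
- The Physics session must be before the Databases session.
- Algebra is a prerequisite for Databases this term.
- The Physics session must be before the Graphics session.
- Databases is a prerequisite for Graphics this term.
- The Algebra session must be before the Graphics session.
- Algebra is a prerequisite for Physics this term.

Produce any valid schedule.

Physics=period 2, Networks=period 5, Algebra=period 1, Graphics=period 4, Databases=period 3

Checking: Algebra(period 1) before Physics(period 2); Algebra(period 1) before Networks(period 5); Physics(period 2) before Graphics(period 4); Algebra(period 1) before Graphics(period 4); Databases(period 3) before Graphics(period 4); Databases(period 3) before Networks(period 5); Physics(period 2) before Databases(period 3); Algebra(period 1) before Databases(period 3); max 1 per period (cap 1).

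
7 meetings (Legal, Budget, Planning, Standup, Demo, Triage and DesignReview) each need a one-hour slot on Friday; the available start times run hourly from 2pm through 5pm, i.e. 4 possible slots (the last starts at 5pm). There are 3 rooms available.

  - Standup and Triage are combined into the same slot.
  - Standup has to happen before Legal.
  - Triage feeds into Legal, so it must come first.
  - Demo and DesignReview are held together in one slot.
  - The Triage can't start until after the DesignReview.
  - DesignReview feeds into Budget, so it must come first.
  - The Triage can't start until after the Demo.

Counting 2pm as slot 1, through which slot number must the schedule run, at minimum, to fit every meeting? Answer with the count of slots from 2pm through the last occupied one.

The precedence chain requires at least 3 distinct slots.
With at most 3 per slot and 7 meetings, at least 3 slots are needed.
3 works (last occupied slot: 4pm): for example Planning in 2pm, DesignReview in 2pm, Triage in 3pm, Budget in 3pm, Standup in 3pm, Legal in 4pm, Demo in 2pm.

3 slots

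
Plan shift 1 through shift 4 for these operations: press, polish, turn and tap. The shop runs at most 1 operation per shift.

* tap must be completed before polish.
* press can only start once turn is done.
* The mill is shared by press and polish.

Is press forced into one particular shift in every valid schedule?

press can be shift 2 (e.g. tap in shift 3, polish in shift 4, press in shift 2, turn in shift 1) or shift 3 (e.g. polish in shift 4, press in shift 3, turn in shift 1, tap in shift 2).

No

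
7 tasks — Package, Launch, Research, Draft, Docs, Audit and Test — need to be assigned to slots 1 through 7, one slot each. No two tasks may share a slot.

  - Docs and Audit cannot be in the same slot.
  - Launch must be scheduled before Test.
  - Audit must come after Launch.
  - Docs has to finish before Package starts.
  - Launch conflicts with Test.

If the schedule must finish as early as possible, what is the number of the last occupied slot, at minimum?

The precedence chain requires at least 2 distinct slots.
With at most 1 per slot and 7 tasks, at least 7 slots are needed.
7 works (last occupied slot: 7): for example Docs in 2; Launch in 1; Test in 5; Research in 6; Draft in 7; Audit in 4; Package in 3.

7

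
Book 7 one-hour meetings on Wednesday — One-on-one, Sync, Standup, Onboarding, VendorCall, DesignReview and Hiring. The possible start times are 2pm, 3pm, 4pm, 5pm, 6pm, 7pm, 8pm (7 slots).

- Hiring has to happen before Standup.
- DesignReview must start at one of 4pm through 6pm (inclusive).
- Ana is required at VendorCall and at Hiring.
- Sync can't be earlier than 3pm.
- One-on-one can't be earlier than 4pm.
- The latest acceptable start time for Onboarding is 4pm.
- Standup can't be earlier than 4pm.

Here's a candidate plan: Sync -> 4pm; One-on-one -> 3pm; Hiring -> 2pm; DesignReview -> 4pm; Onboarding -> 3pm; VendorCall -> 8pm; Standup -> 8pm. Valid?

Hiring has to happen before Standup — holds.
Standup can't be earlier than 4pm — holds.
Sync can't be earlier than 3pm — holds.
One-on-one can't be earlier than 4pm — violated.
The latest acceptable start time for Onboarding is 4pm — holds.
DesignReview must start at one of 4pm through 6pm (inclusive) — holds.
Ana is required at VendorCall and at Hiring — holds.

No — it violates: One-on-one can't be earlier than 4pm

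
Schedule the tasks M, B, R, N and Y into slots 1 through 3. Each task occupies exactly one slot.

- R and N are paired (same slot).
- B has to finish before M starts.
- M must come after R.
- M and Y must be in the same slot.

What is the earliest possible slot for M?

2

Precedence pushes M to at least 2.
M at 2 is achievable: B=1; N=1; R=1; Y=2; M=2.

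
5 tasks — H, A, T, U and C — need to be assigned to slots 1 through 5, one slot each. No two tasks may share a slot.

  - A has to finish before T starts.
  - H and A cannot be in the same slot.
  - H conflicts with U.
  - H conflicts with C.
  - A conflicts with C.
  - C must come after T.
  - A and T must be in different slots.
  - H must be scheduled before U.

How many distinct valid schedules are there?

10

Splitting on H: it can be 1 (4), 2 (3), 3 (2), 4 (1). Listing each branch's schedules as (A, T, U, C):
H=1: (2,3,4,5) (2,3,5,4) (2,4,3,5) (3,4,2,5) — 4.
H=2: (1,3,4,5) (1,3,5,4) (1,4,3,5) — 3.
H=3: (1,2,4,5) (1,2,5,4) — 2.
H=4: (1,2,5,3) — 1.
Summing: 4 + 3 + 2 + 1 = 10.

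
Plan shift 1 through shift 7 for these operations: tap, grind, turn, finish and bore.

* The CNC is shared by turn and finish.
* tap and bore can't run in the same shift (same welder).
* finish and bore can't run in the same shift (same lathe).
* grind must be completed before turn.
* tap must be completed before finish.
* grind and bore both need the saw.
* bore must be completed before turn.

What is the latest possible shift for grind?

shift 6

Downstream work caps grind at shift 6.
grind at shift 6 is achievable: finish in shift 2, turn in shift 7, tap in shift 1, grind in shift 6, bore in shift 3.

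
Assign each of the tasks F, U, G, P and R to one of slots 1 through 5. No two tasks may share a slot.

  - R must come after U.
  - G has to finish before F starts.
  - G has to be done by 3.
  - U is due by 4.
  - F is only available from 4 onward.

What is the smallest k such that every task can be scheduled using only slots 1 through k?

The precedence chain requires at least 2 distinct slots.
With at most 1 per slot and 5 tasks, at least 5 slots are needed.
F can't be placed before 4, so the schedule must run through at least slot 4.
5 works (last occupied slot: 5): for example R in 3, G in 1, U in 2, P in 5, F in 4.

5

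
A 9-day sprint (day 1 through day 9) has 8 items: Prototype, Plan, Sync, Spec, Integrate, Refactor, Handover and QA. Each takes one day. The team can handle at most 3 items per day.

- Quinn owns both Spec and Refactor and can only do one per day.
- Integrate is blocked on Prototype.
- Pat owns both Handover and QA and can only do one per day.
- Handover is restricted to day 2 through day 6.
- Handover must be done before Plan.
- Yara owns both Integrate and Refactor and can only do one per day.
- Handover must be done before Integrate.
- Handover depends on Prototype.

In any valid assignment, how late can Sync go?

day 9

Sync at day 9 is achievable: Spec in day 1; Sync in day 9; QA in day 1; Handover in day 2; Refactor in day 2; Prototype in day 1; Integrate in day 3; Plan in day 3.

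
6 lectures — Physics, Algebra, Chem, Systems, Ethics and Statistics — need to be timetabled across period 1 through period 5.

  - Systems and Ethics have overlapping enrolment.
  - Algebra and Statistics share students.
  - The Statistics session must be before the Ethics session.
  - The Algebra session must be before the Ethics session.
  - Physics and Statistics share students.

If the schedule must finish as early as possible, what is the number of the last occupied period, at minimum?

The precedence chain requires at least 2 distinct periods.
Could 2 periods be enough, i.e. nothing placed later than period 2? No: Ethics must come after Statistics (at period 1 or later) → {period 2}; Statistics must come before Ethics (at period 2 or earlier) → {period 1}; Algebra must come before Ethics (at period 2 or earlier) → {period 1}; Statistics can't share with Algebra (period 1) → nothing is left.
So 2 periods is not enough.
3 works (last occupied period: period 3): for example Algebra in period 1, Systems in period 1, Physics in period 1, Ethics in period 3, Statistics in period 2, Chem in period 1.

3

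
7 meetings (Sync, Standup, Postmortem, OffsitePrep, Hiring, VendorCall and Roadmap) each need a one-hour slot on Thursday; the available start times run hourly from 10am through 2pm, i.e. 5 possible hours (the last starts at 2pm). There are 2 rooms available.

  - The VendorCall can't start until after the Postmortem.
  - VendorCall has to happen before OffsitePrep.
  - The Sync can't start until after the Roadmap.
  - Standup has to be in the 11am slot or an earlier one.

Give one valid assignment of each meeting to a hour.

VendorCall in 11am; OffsitePrep in 12pm; Sync in 12pm; Roadmap in 11am; Hiring in 1pm; Standup in 10am; Postmortem in 10am

Checking: Roadmap(11am) before Sync(12pm); Postmortem(10am) before VendorCall(11am); VendorCall(11am) before OffsitePrep(12pm); Standup=10am in [10am,11am]; max 2 per hour (cap 2).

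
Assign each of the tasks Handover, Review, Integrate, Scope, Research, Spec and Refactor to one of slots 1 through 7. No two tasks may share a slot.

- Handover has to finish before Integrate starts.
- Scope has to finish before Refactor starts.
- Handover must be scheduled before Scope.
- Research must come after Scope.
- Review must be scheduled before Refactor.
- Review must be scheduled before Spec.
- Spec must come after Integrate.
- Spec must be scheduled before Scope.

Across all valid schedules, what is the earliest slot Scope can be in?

5

Precedence pushes Scope to at least 4; downstream work caps Scope at 6.
Scope at 5 is achievable: Spec=4, Integrate=3, Refactor=6, Research=7, Review=2, Handover=1, Scope=5.
Nothing earlier works — the capacity limit rule out every slot before 5.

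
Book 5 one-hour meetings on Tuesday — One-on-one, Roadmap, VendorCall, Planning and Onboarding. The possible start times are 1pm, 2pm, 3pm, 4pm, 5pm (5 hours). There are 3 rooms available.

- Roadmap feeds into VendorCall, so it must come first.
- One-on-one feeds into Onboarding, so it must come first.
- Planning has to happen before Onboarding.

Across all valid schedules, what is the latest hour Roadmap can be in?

Downstream work caps Roadmap at 4pm.
Roadmap at 4pm is achievable: Roadmap -> 4pm, Planning -> 1pm, Onboarding -> 2pm, One-on-one -> 1pm, VendorCall -> 5pm.

4pm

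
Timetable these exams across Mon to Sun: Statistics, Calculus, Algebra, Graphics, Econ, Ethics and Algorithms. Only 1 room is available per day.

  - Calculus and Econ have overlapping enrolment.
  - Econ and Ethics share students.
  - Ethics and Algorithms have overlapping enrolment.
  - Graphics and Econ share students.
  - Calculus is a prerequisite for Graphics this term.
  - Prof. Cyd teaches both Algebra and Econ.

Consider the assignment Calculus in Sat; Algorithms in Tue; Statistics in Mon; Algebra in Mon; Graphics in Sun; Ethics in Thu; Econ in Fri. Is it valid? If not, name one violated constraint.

Calculus and Econ have overlapping enrolment — holds.
Prof. Cyd teaches both Algebra and Econ — holds.
Only 1 room is available per day — violated.
Calculus is a prerequisite for Graphics this term — holds.
Ethics and Algorithms have overlapping enrolment — holds.
Graphics and Econ share students — holds.
Econ and Ethics share students — holds.

Invalid. Only 1 room is available per day.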